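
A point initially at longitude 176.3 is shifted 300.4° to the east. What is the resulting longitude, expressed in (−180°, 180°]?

Start at +176.3°; shift +300.4° → +476.7°.
+476.7° lies outside (−180°, 180°]; subtract 360° → +116.7°.

+116.7°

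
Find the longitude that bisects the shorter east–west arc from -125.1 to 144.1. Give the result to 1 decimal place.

-170.5°

Signed shortest Δλ from -125.1° to +144.1° is -90.8°.
Midpoint longitude = -125.1° + (-90.8°)/2 = -125.1° − 45.4° = -170.5°.
(The naïve average (-125.1 + +144.1)/2 = 9.5° is on the wrong side of the globe.)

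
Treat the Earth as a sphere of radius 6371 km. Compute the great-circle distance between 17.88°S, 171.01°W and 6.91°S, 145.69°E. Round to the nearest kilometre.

4845 km

Δλ = 145.69 − -171.01 = 316.70°; wrapped into (−180°, 180°]: -43.30°.
Δφ = -6.91 − -17.88 = 10.97°.
a = sin²(Δφ/2) + cos φ₁ · cos φ₂ · sin²(Δλ/2) = 0.137735.
c = 2·atan2(√a, √(1−a)) = 0.76044 rad → d = 6371·c ≈ 4844.79 km.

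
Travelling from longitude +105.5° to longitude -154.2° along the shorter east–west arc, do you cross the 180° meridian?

Naïve |-154.2 − 105.5| = 259.7° > 180°, so the shorter arc goes the other way round — across 180°.
Signed shortest Δλ = ((-154.2 − 105.5 + 180) mod 360) − 180 = 100.3°.
Going east by 100.3° from +105.5° passes through 180° before reaching -154.2°.

Yes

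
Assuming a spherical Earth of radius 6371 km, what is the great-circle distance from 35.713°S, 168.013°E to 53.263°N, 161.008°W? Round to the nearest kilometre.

Δλ = -161.008 − 168.013 = -329.021°; wrapped into (−180°, 180°]: 30.979°.
Δφ = 53.263 − -35.713 = 88.976°.
a = sin²(Δφ/2) + cos φ₁ · cos φ₂ · sin²(Δλ/2) = 0.525703.
c = 2·atan2(√a, √(1−a)) = 1.62222 rad → d = 6371·c ≈ 10335.19 km.

10335 km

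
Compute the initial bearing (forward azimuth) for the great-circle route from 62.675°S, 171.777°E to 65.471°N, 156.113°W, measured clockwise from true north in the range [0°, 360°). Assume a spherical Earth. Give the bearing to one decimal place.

Δλ = -156.113 − 171.777 = -327.890°; wrapped into (−180°, 180°]: 32.110°.
θ = atan2( sin Δλ · cos φ₂ , cos φ₁ · sin φ₂ − sin φ₁ · cos φ₂ · cos Δλ )
  = atan2(0.22067, 0.73002) = 16.819° → normalised to [0°, 360°): 16.819°.

16.8°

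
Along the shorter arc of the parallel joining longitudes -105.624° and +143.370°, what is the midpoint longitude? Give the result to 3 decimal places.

Signed shortest Δλ from -105.624° to +143.370° is -111.006°.
Midpoint longitude = -105.624° + (-111.006°)/2 = -105.624° − 55.503° = -161.127°.
(The naïve average (-105.624 + +143.370)/2 = 18.873° is on the wrong side of the globe.)

-161.127°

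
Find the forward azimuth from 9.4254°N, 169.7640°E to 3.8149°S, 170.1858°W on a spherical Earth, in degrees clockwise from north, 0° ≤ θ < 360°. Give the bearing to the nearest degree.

Δλ = -170.1858 − 169.7640 = -339.9498°; wrapped into (−180°, 180°]: 20.0502°.
θ = atan2( sin Δλ · cos φ₂ , cos φ₁ · sin φ₂ − sin φ₁ · cos φ₂ · cos Δλ )
  = atan2(0.34208, -0.21913) = 122.643° → normalised to [0°, 360°): 122.643°.

123°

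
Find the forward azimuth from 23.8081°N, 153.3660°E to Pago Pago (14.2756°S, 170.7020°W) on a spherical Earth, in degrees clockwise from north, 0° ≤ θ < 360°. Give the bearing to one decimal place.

133.6°

Δλ = -170.7020 − 153.3660 = -324.0680°; wrapped into (−180°, 180°]: 35.9320°.
θ = atan2( sin Δλ · cos φ₂ , cos φ₁ · sin φ₂ − sin φ₁ · cos φ₂ · cos Δλ )
  = atan2(0.56870, -0.54237) = 133.642° → normalised to [0°, 360°): 133.642°.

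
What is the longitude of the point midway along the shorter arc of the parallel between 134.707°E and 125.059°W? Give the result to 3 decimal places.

Signed shortest Δλ from +134.707° to -125.059° is +100.234°.
Midpoint longitude = +134.707° + (+100.234°)/2 = +134.707° + 50.117° = +184.824°.
Normalise into (−180°, 180°]: -175.176°.
(The naïve average (+134.707 + -125.059)/2 = 4.824° is on the wrong side of the globe.)

175.176°W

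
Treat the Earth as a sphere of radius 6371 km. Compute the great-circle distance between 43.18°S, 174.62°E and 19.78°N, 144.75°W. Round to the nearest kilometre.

8138 km

Δλ = -144.75 − 174.62 = -319.37°; wrapped into (−180°, 180°]: 40.63°.
Δφ = 19.78 − -43.18 = 62.96°.
a = sin²(Δφ/2) + cos φ₁ · cos φ₂ · sin²(Δλ/2) = 0.355403.
c = 2·atan2(√a, √(1−a)) = 1.27741 rad → d = 6371·c ≈ 8138.39 km.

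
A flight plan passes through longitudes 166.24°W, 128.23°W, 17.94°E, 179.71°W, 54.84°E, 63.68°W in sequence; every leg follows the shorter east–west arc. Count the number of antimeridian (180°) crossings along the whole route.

Leg 1: -166.24° → -128.23°, shortest Δλ = 38.01° (east) — does not cross 180°.
Leg 2: -128.23° → +17.94°, shortest Δλ = 146.17° (east) — does not cross 180°.
Leg 3: +17.94° → -179.71°, shortest Δλ = 162.35° (east) — crosses 180°.
Leg 4: -179.71° → +54.84°, shortest Δλ = -125.45° (west) — crosses 180°.
Leg 5: +54.84° → -63.68°, shortest Δλ = -118.52° (west) — does not cross 180°.
Total crossings: 2.

2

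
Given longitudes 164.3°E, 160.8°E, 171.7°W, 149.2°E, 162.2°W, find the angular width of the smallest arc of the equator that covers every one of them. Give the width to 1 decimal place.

48.6°

Sort the longitudes: -171.7°, -162.2°, +149.2°, +160.8°, +164.3°.
Eastward gaps between consecutive values (wrapping around): 9.5°, 311.4°, 11.6°, 3.5°, 24.0°.
Largest gap = 311.4° ⇒ minimal covering band is its complement: 360° − 311.4° = 48.6°.
Band runs from +149.2° eastward to -162.2°, crossing the antimeridian.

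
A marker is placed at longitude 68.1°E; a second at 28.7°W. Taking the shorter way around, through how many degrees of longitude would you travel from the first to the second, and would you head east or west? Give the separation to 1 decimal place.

Raw difference: -28.7 − 68.1 = -96.8°.
Normalise into (−180°, 180°]: -96.8° stays -96.8°.
Negative ⇒ the second point lies to the west; separation 96.8°.

96.8° west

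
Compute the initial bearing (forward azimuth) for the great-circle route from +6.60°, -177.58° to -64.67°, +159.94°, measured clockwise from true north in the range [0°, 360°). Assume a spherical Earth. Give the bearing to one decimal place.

189.8°

Δλ = 159.94 − -177.58 = 337.52°; wrapped into (−180°, 180°]: -22.48°.
θ = atan2( sin Δλ · cos φ₂ , cos φ₁ · sin φ₂ − sin φ₁ · cos φ₂ · cos Δλ )
  = atan2(-0.16359, -0.94331) = -170.162° → normalised to [0°, 360°): 189.838°.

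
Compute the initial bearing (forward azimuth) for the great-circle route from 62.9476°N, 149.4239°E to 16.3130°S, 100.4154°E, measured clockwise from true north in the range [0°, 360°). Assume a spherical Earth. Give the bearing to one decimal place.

Δλ = 100.4154 − 149.4239 = -49.0085°.
θ = atan2( sin Δλ · cos φ₂ , cos φ₁ · sin φ₂ − sin φ₁ · cos φ₂ · cos Δλ )
  = atan2(-0.72442, -0.68841) = -133.540° → normalised to [0°, 360°): 226.460°.

226.5°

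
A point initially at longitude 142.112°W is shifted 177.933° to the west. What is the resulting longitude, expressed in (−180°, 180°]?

Start at -142.112°; shift −177.933° → -320.045°.
-320.045° lies outside (−180°, 180°]; add 360° → +39.955°.

39.955°E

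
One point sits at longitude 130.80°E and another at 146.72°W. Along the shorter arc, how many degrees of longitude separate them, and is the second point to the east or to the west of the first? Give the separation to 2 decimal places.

Raw difference: -146.72 − 130.80 = -277.52°.
Normalise into (−180°, 180°]: -277.52° + 360° = 82.48°.
Positive ⇒ the second point lies to the east; separation 82.48°.

82.48° east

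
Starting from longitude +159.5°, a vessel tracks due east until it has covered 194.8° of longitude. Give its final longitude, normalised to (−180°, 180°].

Start at +159.5°; shift +194.8° → +354.3°.
+354.3° lies outside (−180°, 180°]; subtract 360° → -5.7°.

-5.7°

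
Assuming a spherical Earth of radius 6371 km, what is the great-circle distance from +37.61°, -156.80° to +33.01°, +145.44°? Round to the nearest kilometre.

5184 km

Δλ = 145.44 − -156.80 = 302.24°; wrapped into (−180°, 180°]: -57.76°.
Δφ = 33.01 − 37.61 = -4.60°.
a = sin²(Δφ/2) + cos φ₁ · cos φ₂ · sin²(Δλ/2) = 0.156571.
c = 2·atan2(√a, √(1−a)) = 0.81364 rad → d = 6371·c ≈ 5183.69 km.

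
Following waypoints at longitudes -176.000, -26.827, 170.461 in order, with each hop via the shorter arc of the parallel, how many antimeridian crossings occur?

Leg 1: -176.000° → -26.827°, shortest Δλ = 149.173° (east) — does not cross 180°.
Leg 2: -26.827° → +170.461°, shortest Δλ = -162.712° (west) — crosses 180°.
Total crossings: 1.

1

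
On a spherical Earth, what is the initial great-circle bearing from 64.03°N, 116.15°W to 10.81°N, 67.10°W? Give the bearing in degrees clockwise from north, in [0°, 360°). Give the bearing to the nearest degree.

Δλ = -67.10 − -116.15 = 49.05°.
θ = atan2( sin Δλ · cos φ₂ , cos φ₁ · sin φ₂ − sin φ₁ · cos φ₂ · cos Δλ )
  = atan2(0.74188, -0.49663) = 123.799° → normalised to [0°, 360°): 123.799°.

124°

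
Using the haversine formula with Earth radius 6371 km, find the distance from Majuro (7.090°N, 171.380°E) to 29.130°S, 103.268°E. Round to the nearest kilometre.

8312 km

Δλ = 103.268 − 171.380 = -68.112°.
Δφ = -29.130 − 7.090 = -36.220°.
a = sin²(Δφ/2) + cos φ₁ · cos φ₂ · sin²(Δλ/2) = 0.368466.
c = 2·atan2(√a, √(1−a)) = 1.30460 rad → d = 6371·c ≈ 8311.58 km.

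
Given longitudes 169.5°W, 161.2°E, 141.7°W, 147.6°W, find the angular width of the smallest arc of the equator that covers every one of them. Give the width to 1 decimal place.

Sort the longitudes: -169.5°, -147.6°, -141.7°, +161.2°.
Eastward gaps between consecutive values (wrapping around): 21.9°, 5.9°, 302.9°, 29.3°.
Largest gap = 302.9° ⇒ minimal covering band is its complement: 360° − 302.9° = 57.1°.
Band runs from +161.2° eastward to -141.7°, crossing the antimeridian.

57.1°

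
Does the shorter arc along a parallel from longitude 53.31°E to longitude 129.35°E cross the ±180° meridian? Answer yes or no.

Signed shortest Δλ = ((129.35 − 53.31 + 180) mod 360) − 180 = 76.04°.
Going east by 76.04° from +53.31° reaches +129.35° without touching 180°.

No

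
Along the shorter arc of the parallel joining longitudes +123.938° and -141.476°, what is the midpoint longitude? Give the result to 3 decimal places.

Signed shortest Δλ from +123.938° to -141.476° is +94.586°.
Midpoint longitude = +123.938° + (+94.586°)/2 = +123.938° + 47.293° = +171.231°.
(The naïve average (+123.938 + -141.476)/2 = -8.769° is on the wrong side of the globe.)

+171.231°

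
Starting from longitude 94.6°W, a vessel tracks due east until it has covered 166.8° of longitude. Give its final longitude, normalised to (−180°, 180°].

Start at -94.6°; shift +166.8° → +72.2°.
+72.2° already lies in (−180°, 180°].

72.2°E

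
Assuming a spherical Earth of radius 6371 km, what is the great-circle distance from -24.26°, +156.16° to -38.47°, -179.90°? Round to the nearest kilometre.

Δλ = -179.90 − 156.16 = -336.06°; wrapped into (−180°, 180°]: 23.94°.
Δφ = -38.47 − -24.26 = -14.21°.
a = sin²(Δφ/2) + cos φ₁ · cos φ₂ · sin²(Δλ/2) = 0.046002.
c = 2·atan2(√a, √(1−a)) = 0.43232 rad → d = 6371·c ≈ 2754.32 km.

2754 km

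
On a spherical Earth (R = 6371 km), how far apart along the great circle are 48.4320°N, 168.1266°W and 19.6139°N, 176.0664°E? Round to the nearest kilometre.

Δλ = 176.0664 − -168.1266 = 344.1930°; wrapped into (−180°, 180°]: -15.8070°.
Δφ = 19.6139 − 48.4320 = -28.8181°.
a = sin²(Δφ/2) + cos φ₁ · cos φ₂ · sin²(Δλ/2) = 0.073740.
c = 2·atan2(√a, √(1−a)) = 0.55001 rad → d = 6371·c ≈ 3504.11 km.

3504 km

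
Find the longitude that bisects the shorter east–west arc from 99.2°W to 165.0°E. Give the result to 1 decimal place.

147.1°W

Signed shortest Δλ from -99.2° to +165.0° is -95.8°.
Midpoint longitude = -99.2° + (-95.8°)/2 = -99.2° − 47.9° = -147.1°.
(The naïve average (-99.2 + +165.0)/2 = 32.9° is on the wrong side of the globe.)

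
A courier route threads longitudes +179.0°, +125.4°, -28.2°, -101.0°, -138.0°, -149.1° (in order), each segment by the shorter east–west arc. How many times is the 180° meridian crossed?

Leg 1: +179.0° → +125.4°, shortest Δλ = -53.6° (west) — does not cross 180°.
Leg 2: +125.4° → -28.2°, shortest Δλ = -153.6° (west) — does not cross 180°.
Leg 3: -28.2° → -101.0°, shortest Δλ = -72.8° (west) — does not cross 180°.
Leg 4: -101.0° → -138.0°, shortest Δλ = -37.0° (west) — does not cross 180°.
Leg 5: -138.0° → -149.1°, shortest Δλ = -11.1° (west) — does not cross 180°.
Total crossings: 0.

0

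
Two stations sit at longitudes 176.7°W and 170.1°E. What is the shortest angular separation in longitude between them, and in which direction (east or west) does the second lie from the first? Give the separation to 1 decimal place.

Raw difference: 170.1 − -176.7 = 346.8°.
Normalise into (−180°, 180°]: 346.8° − 360° = -13.2°.
Negative ⇒ the second point lies to the west; separation 13.2°.

13.2° west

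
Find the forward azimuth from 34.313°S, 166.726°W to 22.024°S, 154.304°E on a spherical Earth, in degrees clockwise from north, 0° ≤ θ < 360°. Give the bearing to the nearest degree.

Δλ = 154.304 − -166.726 = 321.030°; wrapped into (−180°, 180°]: -38.970°.
θ = atan2( sin Δλ · cos φ₂ , cos φ₁ · sin φ₂ − sin φ₁ · cos φ₂ · cos Δλ )
  = atan2(-0.58302, 0.09656) = -80.596° → normalised to [0°, 360°): 279.404°.

279°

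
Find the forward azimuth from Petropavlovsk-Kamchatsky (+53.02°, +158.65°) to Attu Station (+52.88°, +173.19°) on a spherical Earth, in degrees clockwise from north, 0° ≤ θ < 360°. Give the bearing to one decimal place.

85.1°

Δλ = 173.19 − 158.65 = 14.54°.
θ = atan2( sin Δλ · cos φ₂ , cos φ₁ · sin φ₂ − sin φ₁ · cos φ₂ · cos Δλ )
  = atan2(0.15151, 0.01300) = 85.097° → normalised to [0°, 360°): 85.097°.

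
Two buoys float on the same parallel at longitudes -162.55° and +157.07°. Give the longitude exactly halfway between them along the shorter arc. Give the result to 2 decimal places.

+177.26°

Signed shortest Δλ from -162.55° to +157.07° is -40.38°.
Midpoint longitude = -162.55° + (-40.38°)/2 = -162.55° − 20.19° = -182.74°.
Normalise into (−180°, 180°]: +177.26°.
(The naïve average (-162.55 + +157.07)/2 = -2.74° is on the wrong side of the globe.)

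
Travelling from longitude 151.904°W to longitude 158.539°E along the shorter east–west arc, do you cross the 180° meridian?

Yes

Naïve |158.539 − -151.904| = 310.443° > 180°, so the shorter arc goes the other way round — across 180°.
Signed shortest Δλ = ((158.539 − -151.904 + 180) mod 360) − 180 = -49.557°.
Going west by 49.557° from -151.904° passes through 180° before reaching +158.539°.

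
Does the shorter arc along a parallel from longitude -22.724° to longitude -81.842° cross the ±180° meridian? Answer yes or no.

Signed shortest Δλ = ((-81.842 − -22.724 + 180) mod 360) − 180 = -59.118°.
Going west by 59.118° from -22.724° reaches -81.842° without touching 180°.

No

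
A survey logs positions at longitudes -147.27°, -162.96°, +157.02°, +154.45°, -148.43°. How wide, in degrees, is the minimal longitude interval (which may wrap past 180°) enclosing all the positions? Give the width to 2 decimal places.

58.28°

Sort the longitudes: -162.96°, -148.43°, -147.27°, +154.45°, +157.02°.
Eastward gaps between consecutive values (wrapping around): 14.53°, 1.16°, 301.72°, 2.57°, 40.02°.
Largest gap = 301.72° ⇒ minimal covering band is its complement: 360° − 301.72° = 58.28°.
Band runs from +154.45° eastward to -147.27°, crossing the antimeridian.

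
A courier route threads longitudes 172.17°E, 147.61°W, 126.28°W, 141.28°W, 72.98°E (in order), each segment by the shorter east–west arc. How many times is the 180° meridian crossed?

2

Leg 1: +172.17° → -147.61°, shortest Δλ = 40.22° (east) — crosses 180°.
Leg 2: -147.61° → -126.28°, shortest Δλ = 21.33° (east) — does not cross 180°.
Leg 3: -126.28° → -141.28°, shortest Δλ = -15.0° (west) — does not cross 180°.
Leg 4: -141.28° → +72.98°, shortest Δλ = -145.74° (west) — crosses 180°.
Total crossings: 2.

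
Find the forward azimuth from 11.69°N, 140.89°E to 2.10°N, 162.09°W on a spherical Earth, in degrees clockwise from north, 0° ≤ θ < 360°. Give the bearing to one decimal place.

Δλ = -162.09 − 140.89 = -302.98°; wrapped into (−180°, 180°]: 57.02°.
θ = atan2( sin Δλ · cos φ₂ , cos φ₁ · sin φ₂ − sin φ₁ · cos φ₂ · cos Δλ )
  = atan2(0.83830, -0.07434) = 95.067° → normalised to [0°, 360°): 95.067°.

95.1°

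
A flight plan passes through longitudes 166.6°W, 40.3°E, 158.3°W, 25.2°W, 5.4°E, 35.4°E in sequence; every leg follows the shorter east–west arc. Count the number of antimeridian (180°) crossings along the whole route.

2

Leg 1: -166.6° → +40.3°, shortest Δλ = -153.1° (west) — crosses 180°.
Leg 2: +40.3° → -158.3°, shortest Δλ = 161.4° (east) — crosses 180°.
Leg 3: -158.3° → -25.2°, shortest Δλ = 133.1° (east) — does not cross 180°.
Leg 4: -25.2° → +5.4°, shortest Δλ = 30.6° (east) — does not cross 180°.
Leg 5: +5.4° → +35.4°, shortest Δλ = 30.0° (east) — does not cross 180°.
Total crossings: 2.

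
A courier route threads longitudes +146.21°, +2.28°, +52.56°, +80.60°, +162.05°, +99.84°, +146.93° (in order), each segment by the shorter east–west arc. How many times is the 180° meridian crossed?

Leg 1: +146.21° → +2.28°, shortest Δλ = -143.93° (west) — does not cross 180°.
Leg 2: +2.28° → +52.56°, shortest Δλ = 50.28° (east) — does not cross 180°.
Leg 3: +52.56° → +80.60°, shortest Δλ = 28.04° (east) — does not cross 180°.
Leg 4: +80.60° → +162.05°, shortest Δλ = 81.45° (east) — does not cross 180°.
Leg 5: +162.05° → +99.84°, shortest Δλ = -62.21° (west) — does not cross 180°.
Leg 6: +99.84° → +146.93°, shortest Δλ = 47.09° (east) — does not cross 180°.
Total crossings: 0.

0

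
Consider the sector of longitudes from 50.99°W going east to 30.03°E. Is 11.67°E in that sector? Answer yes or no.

Band width going east from -50.99° to +30.03°: ((30.03 − -50.99) mod 360) = 81.02°.
Offset of +11.67° east of the west edge: ((11.67 − -50.99) mod 360) = 62.66°.
62.66° ≤ 81.02° ⇒ inside.

Yes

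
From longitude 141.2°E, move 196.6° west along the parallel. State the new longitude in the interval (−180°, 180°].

55.4°W

Start at +141.2°; shift −196.6° → -55.4°.
-55.4° already lies in (−180°, 180°].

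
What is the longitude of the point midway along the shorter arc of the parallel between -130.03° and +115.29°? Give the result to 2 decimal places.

Signed shortest Δλ from -130.03° to +115.29° is -114.68°.
Midpoint longitude = -130.03° + (-114.68°)/2 = -130.03° − 57.34° = -187.37°.
Normalise into (−180°, 180°]: +172.63°.
(The naïve average (-130.03 + +115.29)/2 = -7.37° is on the wrong side of the globe.)

+172.63°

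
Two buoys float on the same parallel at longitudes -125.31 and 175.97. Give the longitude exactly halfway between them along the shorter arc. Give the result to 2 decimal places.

-154.67°

Signed shortest Δλ from -125.31° to +175.97° is -58.72°.
Midpoint longitude = -125.31° + (-58.72°)/2 = -125.31° − 29.36° = -154.67°.
(The naïve average (-125.31 + +175.97)/2 = 25.33° is on the wrong side of the globe.)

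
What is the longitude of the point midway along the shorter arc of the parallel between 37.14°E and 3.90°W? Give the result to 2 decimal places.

16.62°E

Signed shortest Δλ from +37.14° to -3.90° is -41.04°.
Midpoint longitude = +37.14° + (-41.04°)/2 = +37.14° − 20.52° = +16.62°.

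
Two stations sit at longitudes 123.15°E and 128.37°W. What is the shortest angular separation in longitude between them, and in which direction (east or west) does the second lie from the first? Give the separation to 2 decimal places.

108.48° east

Raw difference: -128.37 − 123.15 = -251.52°.
Normalise into (−180°, 180°]: -251.52° + 360° = 108.48°.
Positive ⇒ the second point lies to the east; separation 108.48°.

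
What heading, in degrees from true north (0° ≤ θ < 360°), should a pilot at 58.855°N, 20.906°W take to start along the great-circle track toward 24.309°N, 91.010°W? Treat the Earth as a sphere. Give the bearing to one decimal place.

Δλ = -91.010 − -20.906 = -70.104°.
θ = atan2( sin Δλ · cos φ₂ , cos φ₁ · sin φ₂ − sin φ₁ · cos φ₂ · cos Δλ )
  = atan2(-0.85694, -0.05253) = -93.508° → normalised to [0°, 360°): 266.492°.

266.5°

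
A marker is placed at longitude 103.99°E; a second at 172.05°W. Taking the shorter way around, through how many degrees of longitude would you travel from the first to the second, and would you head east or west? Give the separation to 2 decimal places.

83.96° east

Raw difference: -172.05 − 103.99 = -276.04°.
Normalise into (−180°, 180°]: -276.04° + 360° = 83.96°.
Positive ⇒ the second point lies to the east; separation 83.96°.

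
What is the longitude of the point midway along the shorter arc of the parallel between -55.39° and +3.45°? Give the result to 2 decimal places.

Signed shortest Δλ from -55.39° to +3.45° is +58.84°.
Midpoint longitude = -55.39° + (+58.84°)/2 = -55.39° + 29.42° = -25.97°.

-25.97°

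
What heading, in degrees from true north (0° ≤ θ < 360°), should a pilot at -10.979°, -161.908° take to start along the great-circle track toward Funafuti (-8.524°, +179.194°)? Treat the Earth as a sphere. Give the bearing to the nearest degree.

Δλ = 179.194 − -161.908 = 341.102°; wrapped into (−180°, 180°]: -18.898°.
θ = atan2( sin Δλ · cos φ₂ , cos φ₁ · sin φ₂ − sin φ₁ · cos φ₂ · cos Δλ )
  = atan2(-0.32031, 0.03268) = -84.174° → normalised to [0°, 360°): 275.826°.

276°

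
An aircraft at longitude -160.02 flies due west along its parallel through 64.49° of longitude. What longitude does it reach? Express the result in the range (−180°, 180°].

+135.49°

Start at -160.02°; shift −64.49° → -224.51°.
-224.51° lies outside (−180°, 180°]; add 360° → +135.49°.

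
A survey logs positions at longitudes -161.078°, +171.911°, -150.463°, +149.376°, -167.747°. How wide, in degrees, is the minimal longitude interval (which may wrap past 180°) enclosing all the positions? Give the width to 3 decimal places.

60.161°

Sort the longitudes: -167.747°, -161.078°, -150.463°, +149.376°, +171.911°.
Eastward gaps between consecutive values (wrapping around): 6.669°, 10.615°, 299.839°, 22.535°, 20.342°.
Largest gap = 299.839° ⇒ minimal covering band is its complement: 360° − 299.839° = 60.161°.
Band runs from +149.376° eastward to -150.463°, crossing the antimeridian.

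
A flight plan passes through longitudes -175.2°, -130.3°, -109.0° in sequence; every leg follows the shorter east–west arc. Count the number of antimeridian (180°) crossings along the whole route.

0

Leg 1: -175.2° → -130.3°, shortest Δλ = 44.9° (east) — does not cross 180°.
Leg 2: -130.3° → -109.0°, shortest Δλ = 21.3° (east) — does not cross 180°.
Total crossings: 0.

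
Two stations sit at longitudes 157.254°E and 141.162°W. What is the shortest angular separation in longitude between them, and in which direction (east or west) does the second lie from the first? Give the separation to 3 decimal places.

61.584° east

Raw difference: -141.162 − 157.254 = -298.416°.
Normalise into (−180°, 180°]: -298.416° + 360° = 61.584°.
Positive ⇒ the second point lies to the east; separation 61.584°.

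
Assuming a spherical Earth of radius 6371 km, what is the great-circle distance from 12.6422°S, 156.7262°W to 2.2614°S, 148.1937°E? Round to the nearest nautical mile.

Δλ = 148.1937 − -156.7262 = 304.9199°; wrapped into (−180°, 180°]: -55.0801°.
Δφ = -2.2614 − -12.6422 = 10.3808°.
a = sin²(Δφ/2) + cos φ₁ · cos φ₂ · sin²(Δλ/2) = 0.216623.
c = 2·atan2(√a, √(1−a)) = 0.96824 rad → d = 6371·c ≈ 6168.63 km ≈ 3330.80 nmi.

3331 nmi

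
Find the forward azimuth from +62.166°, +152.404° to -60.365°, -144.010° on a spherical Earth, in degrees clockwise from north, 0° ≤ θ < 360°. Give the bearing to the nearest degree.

144°

Δλ = -144.010 − 152.404 = -296.414°; wrapped into (−180°, 180°]: 63.586°.
θ = atan2( sin Δλ · cos φ₂ , cos φ₁ · sin φ₂ − sin φ₁ · cos φ₂ · cos Δλ )
  = atan2(0.44285, -0.60036) = 143.586° → normalised to [0°, 360°): 143.586°.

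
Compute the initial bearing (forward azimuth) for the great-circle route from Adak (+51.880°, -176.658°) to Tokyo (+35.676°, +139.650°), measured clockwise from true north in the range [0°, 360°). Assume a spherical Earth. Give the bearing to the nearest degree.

260°

Δλ = 139.650 − -176.658 = 316.308°; wrapped into (−180°, 180°]: -43.692°.
θ = atan2( sin Δλ · cos φ₂ , cos φ₁ · sin φ₂ − sin φ₁ · cos φ₂ · cos Δλ )
  = atan2(-0.56114, -0.10208) = -100.310° → normalised to [0°, 360°): 259.690°.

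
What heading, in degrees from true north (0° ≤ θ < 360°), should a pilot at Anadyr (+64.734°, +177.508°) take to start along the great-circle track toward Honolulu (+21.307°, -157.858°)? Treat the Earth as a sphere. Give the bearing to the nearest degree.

148°

Δλ = -157.858 − 177.508 = -335.366°; wrapped into (−180°, 180°]: 24.634°.
θ = atan2( sin Δλ · cos φ₂ , cos φ₁ · sin φ₂ − sin φ₁ · cos φ₂ · cos Δλ )
  = atan2(0.38833, -0.61075) = 147.551° → normalised to [0°, 360°): 147.551°.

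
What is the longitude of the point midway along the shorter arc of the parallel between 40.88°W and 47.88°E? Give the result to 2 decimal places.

Signed shortest Δλ from -40.88° to +47.88° is +88.76°.
Midpoint longitude = -40.88° + (+88.76°)/2 = -40.88° + 44.38° = +3.50°.

3.50°E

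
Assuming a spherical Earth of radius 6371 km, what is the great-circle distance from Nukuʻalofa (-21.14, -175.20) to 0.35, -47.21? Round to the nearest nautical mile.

7516 nmi

Δλ = -47.21 − -175.20 = 127.99°.
Δφ = 0.35 − -21.14 = 21.49°.
a = sin²(Δφ/2) + cos φ₁ · cos φ₂ · sin²(Δλ/2) = 0.788146.
c = 2·atan2(√a, √(1−a)) = 2.18498 rad → d = 6371·c ≈ 13920.52 km ≈ 7516.48 nmi.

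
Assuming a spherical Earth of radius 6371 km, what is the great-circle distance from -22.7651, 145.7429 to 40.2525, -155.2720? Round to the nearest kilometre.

Δλ = -155.2720 − 145.7429 = -301.0149°; wrapped into (−180°, 180°]: 58.9851°.
Δφ = 40.2525 − -22.7651 = 63.0176°.
a = sin²(Δφ/2) + cos φ₁ · cos φ₂ · sin²(Δλ/2) = 0.443709.
c = 2·atan2(√a, √(1−a)) = 1.45798 rad → d = 6371·c ≈ 9288.76 km.

9289 km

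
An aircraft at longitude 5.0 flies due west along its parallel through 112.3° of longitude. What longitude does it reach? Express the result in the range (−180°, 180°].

Start at +5.0°; shift −112.3° → -107.3°.
-107.3° already lies in (−180°, 180°].

-107.3°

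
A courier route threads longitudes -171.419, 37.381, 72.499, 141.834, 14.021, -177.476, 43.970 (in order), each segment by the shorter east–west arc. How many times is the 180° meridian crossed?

Leg 1: -171.419° → +37.381°, shortest Δλ = -151.2° (west) — crosses 180°.
Leg 2: +37.381° → +72.499°, shortest Δλ = 35.118° (east) — does not cross 180°.
Leg 3: +72.499° → +141.834°, shortest Δλ = 69.335° (east) — does not cross 180°.
Leg 4: +141.834° → +14.021°, shortest Δλ = -127.813° (west) — does not cross 180°.
Leg 5: +14.021° → -177.476°, shortest Δλ = 168.503° (east) — crosses 180°.
Leg 6: -177.476° → +43.970°, shortest Δλ = -138.554° (west) — crosses 180°.
Total crossings: 3.

3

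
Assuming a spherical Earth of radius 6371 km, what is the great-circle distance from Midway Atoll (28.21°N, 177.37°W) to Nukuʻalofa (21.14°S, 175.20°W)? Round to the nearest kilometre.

Δλ = -175.20 − -177.37 = 2.17°.
Δφ = -21.14 − 28.21 = -49.35°.
a = sin²(Δφ/2) + cos φ₁ · cos φ₂ · sin²(Δλ/2) = 0.174576.
c = 2·atan2(√a, √(1−a)) = 0.86210 rad → d = 6371·c ≈ 5492.42 km.

5492 km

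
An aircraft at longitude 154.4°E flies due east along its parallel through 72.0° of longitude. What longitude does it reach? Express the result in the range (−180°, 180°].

133.6°W

Start at +154.4°; shift +72.0° → +226.4°.
+226.4° lies outside (−180°, 180°]; subtract 360° → -133.6°.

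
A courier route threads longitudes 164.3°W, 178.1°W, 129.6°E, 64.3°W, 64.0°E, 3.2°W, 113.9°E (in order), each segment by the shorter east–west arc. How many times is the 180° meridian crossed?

Leg 1: -164.3° → -178.1°, shortest Δλ = -13.8° (west) — does not cross 180°.
Leg 2: -178.1° → +129.6°, shortest Δλ = -52.3° (west) — crosses 180°.
Leg 3: +129.6° → -64.3°, shortest Δλ = 166.1° (east) — crosses 180°.
Leg 4: -64.3° → +64.0°, shortest Δλ = 128.3° (east) — does not cross 180°.
Leg 5: +64.0° → -3.2°, shortest Δλ = -67.2° (west) — does not cross 180°.
Leg 6: -3.2° → +113.9°, shortest Δλ = 117.1° (east) — does not cross 180°.
Total crossings: 2.

2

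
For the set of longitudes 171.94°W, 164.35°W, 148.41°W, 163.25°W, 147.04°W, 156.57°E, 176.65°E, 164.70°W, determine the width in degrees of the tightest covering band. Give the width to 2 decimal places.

Sort the longitudes: -171.94°, -164.70°, -164.35°, -163.25°, -148.41°, -147.04°, +156.57°, +176.65°.
Eastward gaps between consecutive values (wrapping around): 7.24°, 0.35°, 1.10°, 14.84°, 1.37°, 303.61°, 20.08°, 11.41°.
Largest gap = 303.61° ⇒ minimal covering band is its complement: 360° − 303.61° = 56.39°.
Band runs from +156.57° eastward to -147.04°, crossing the antimeridian.

56.39°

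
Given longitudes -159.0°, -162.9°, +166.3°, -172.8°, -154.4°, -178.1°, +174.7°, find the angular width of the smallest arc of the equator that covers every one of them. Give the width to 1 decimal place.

Sort the longitudes: -178.1°, -172.8°, -162.9°, -159.0°, -154.4°, +166.3°, +174.7°.
Eastward gaps between consecutive values (wrapping around): 5.3°, 9.9°, 3.9°, 4.6°, 320.7°, 8.4°, 7.2°.
Largest gap = 320.7° ⇒ minimal covering band is its complement: 360° − 320.7° = 39.3°.
Band runs from +166.3° eastward to -154.4°, crossing the antimeridian.

39.3°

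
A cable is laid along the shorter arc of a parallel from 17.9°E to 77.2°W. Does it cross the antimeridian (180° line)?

Signed shortest Δλ = ((-77.2 − 17.9 + 180) mod 360) − 180 = -95.1°.
Going west by 95.1° from +17.9° reaches -77.2° without touching 180°.

No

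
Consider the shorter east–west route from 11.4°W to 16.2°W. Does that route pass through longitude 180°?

No

Signed shortest Δλ = ((-16.2 − -11.4 + 180) mod 360) − 180 = -4.8°.
Going west by 4.8° from -11.4° reaches -16.2° without touching 180°.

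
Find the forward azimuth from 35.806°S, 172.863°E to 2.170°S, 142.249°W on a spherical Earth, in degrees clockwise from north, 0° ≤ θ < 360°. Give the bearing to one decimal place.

Δλ = -142.249 − 172.863 = -315.112°; wrapped into (−180°, 180°]: 44.888°.
θ = atan2( sin Δλ · cos φ₂ , cos φ₁ · sin φ₂ − sin φ₁ · cos φ₂ · cos Δλ )
  = atan2(0.70522, 0.38349) = 61.463° → normalised to [0°, 360°): 61.463°.

61.5°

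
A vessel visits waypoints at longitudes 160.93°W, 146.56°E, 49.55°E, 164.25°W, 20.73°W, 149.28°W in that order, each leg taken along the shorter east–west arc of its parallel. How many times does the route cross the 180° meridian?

Leg 1: -160.93° → +146.56°, shortest Δλ = -52.51° (west) — crosses 180°.
Leg 2: +146.56° → +49.55°, shortest Δλ = -97.01° (west) — does not cross 180°.
Leg 3: +49.55° → -164.25°, shortest Δλ = 146.2° (east) — crosses 180°.
Leg 4: -164.25° → -20.73°, shortest Δλ = 143.52° (east) — does not cross 180°.
Leg 5: -20.73° → -149.28°, shortest Δλ = -128.55° (west) — does not cross 180°.
Total crossings: 2.

2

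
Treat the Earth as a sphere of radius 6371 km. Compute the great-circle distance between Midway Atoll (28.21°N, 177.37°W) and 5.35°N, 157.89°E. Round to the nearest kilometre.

3643 km

Δλ = 157.89 − -177.37 = 335.26°; wrapped into (−180°, 180°]: -24.74°.
Δφ = 5.35 − 28.21 = -22.86°.
a = sin²(Δφ/2) + cos φ₁ · cos φ₂ · sin²(Δλ/2) = 0.079536.
c = 2·atan2(√a, √(1−a)) = 0.57180 rad → d = 6371·c ≈ 3642.95 km.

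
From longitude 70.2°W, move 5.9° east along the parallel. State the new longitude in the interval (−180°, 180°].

64.3°W

Start at -70.2°; shift +5.9° → -64.3°.
-64.3° already lies in (−180°, 180°].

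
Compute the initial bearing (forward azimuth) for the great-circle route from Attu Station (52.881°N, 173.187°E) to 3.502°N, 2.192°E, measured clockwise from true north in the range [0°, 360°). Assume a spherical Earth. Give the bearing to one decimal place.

Δλ = 2.192 − 173.187 = -170.995°.
θ = atan2( sin Δλ · cos φ₂ , cos φ₁ · sin φ₂ − sin φ₁ · cos φ₂ · cos Δλ )
  = atan2(-0.15623, 0.82295) = -10.749° → normalised to [0°, 360°): 349.251°.

349.3°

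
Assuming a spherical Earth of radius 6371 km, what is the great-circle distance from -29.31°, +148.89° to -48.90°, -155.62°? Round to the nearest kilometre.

Δλ = -155.62 − 148.89 = -304.51°; wrapped into (−180°, 180°]: 55.49°.
Δφ = -48.90 − -29.31 = -19.59°.
a = sin²(Δφ/2) + cos φ₁ · cos φ₂ · sin²(Δλ/2) = 0.153173.
c = 2·atan2(√a, √(1−a)) = 0.80425 rad → d = 6371·c ≈ 5123.86 km.

5124 km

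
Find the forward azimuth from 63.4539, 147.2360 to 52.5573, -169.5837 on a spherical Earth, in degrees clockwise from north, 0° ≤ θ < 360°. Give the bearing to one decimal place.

95.7°

Δλ = -169.5837 − 147.2360 = -316.8197°; wrapped into (−180°, 180°]: 43.1803°.
θ = atan2( sin Δλ · cos φ₂ , cos φ₁ · sin φ₂ − sin φ₁ · cos φ₂ · cos Δλ )
  = atan2(0.41603, -0.04176) = 95.732° → normalised to [0°, 360°): 95.732°.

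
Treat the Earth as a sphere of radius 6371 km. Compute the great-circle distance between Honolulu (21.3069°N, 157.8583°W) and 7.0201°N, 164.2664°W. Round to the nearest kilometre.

Δλ = -164.2664 − -157.8583 = -6.4081°.
Δφ = 7.0201 − 21.3069 = -14.2868°.
a = sin²(Δφ/2) + cos φ₁ · cos φ₂ · sin²(Δλ/2) = 0.018352.
c = 2·atan2(√a, √(1−a)) = 0.27178 rad → d = 6371·c ≈ 1731.49 km.

1731 km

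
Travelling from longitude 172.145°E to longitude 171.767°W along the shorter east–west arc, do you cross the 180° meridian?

Yes

Naïve |-171.767 − 172.145| = 343.912° > 180°, so the shorter arc goes the other way round — across 180°.
Signed shortest Δλ = ((-171.767 − 172.145 + 180) mod 360) − 180 = 16.088°.
Going east by 16.088° from +172.145° passes through 180° before reaching -171.767°.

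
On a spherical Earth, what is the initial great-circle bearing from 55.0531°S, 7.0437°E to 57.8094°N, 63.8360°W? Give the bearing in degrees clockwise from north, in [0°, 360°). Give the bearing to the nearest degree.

321°

Δλ = -63.8360 − 7.0437 = -70.8797°.
θ = atan2( sin Δλ · cos φ₂ , cos φ₁ · sin φ₂ − sin φ₁ · cos φ₂ · cos Δλ )
  = atan2(-0.50335, 0.62780) = -38.721° → normalised to [0°, 360°): 321.279°.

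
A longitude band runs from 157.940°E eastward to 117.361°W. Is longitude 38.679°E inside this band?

Band width going east from +157.940° to -117.361°: ((-117.361 − 157.940) mod 360) = 84.699°.
Offset of +38.679° east of the west edge: ((38.679 − 157.940) mod 360) = 240.739°.
240.739° > 84.699° ⇒ outside.

No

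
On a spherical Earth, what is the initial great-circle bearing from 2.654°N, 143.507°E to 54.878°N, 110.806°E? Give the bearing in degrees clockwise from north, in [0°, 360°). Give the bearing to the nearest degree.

Δλ = 110.806 − 143.507 = -32.701°.
θ = atan2( sin Δλ · cos φ₂ , cos φ₁ · sin φ₂ − sin φ₁ · cos φ₂ · cos Δλ )
  = atan2(-0.31082, 0.79463) = -21.363° → normalised to [0°, 360°): 338.637°.

339°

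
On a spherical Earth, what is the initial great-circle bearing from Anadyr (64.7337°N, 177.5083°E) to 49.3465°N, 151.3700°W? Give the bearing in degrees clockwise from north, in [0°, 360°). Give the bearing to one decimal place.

118.2°

Δλ = -151.3700 − 177.5083 = -328.8783°; wrapped into (−180°, 180°]: 31.1217°.
θ = atan2( sin Δλ · cos φ₂ , cos φ₁ · sin φ₂ − sin φ₁ · cos φ₂ · cos Δλ )
  = atan2(0.33672, -0.18054) = 118.199° → normalised to [0°, 360°): 118.199°.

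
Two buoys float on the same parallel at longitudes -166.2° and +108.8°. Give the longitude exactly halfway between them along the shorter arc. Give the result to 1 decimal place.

+151.3°

Signed shortest Δλ from -166.2° to +108.8° is -85.0°.
Midpoint longitude = -166.2° + (-85.0°)/2 = -166.2° − 42.5° = -208.7°.
Normalise into (−180°, 180°]: +151.3°.
(The naïve average (-166.2 + +108.8)/2 = -28.7° is on the wrong side of the globe.)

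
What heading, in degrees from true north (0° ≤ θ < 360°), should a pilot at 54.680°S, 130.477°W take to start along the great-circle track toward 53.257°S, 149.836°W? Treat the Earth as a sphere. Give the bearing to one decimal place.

Δλ = -149.836 − -130.477 = -19.359°.
θ = atan2( sin Δλ · cos φ₂ , cos φ₁ · sin φ₂ − sin φ₁ · cos φ₂ · cos Δλ )
  = atan2(-0.19830, -0.00276) = -90.799° → normalised to [0°, 360°): 269.201°.

269.2°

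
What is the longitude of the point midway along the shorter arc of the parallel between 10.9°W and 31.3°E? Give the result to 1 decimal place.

Signed shortest Δλ from -10.9° to +31.3° is +42.2°.
Midpoint longitude = -10.9° + (+42.2°)/2 = -10.9° + 21.1° = +10.2°.

10.2°E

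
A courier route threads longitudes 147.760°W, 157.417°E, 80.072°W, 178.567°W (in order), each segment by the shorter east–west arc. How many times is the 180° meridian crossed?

2

Leg 1: -147.760° → +157.417°, shortest Δλ = -54.823° (west) — crosses 180°.
Leg 2: +157.417° → -80.072°, shortest Δλ = 122.511° (east) — crosses 180°.
Leg 3: -80.072° → -178.567°, shortest Δλ = -98.495° (west) — does not cross 180°.
Total crossings: 2.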